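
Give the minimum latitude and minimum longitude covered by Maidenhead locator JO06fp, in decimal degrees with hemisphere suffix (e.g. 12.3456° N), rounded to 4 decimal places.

56.6250° N, 0.4167° E

Field J=9, O=14: +9·20° lon, +14·10° lat → SW at lon 0°, lat 50°.
Square 0, 6: +0·2° lon, +6·1° lat → SW at lon 0°, lat 56°.
Subsquare f=5, p=15: +5·0.0833333° lon, +15·0.0416667° lat → SW at lon 0.416667°, lat 56.625°.
latitude 56.6250° N, longitude 0.4167° E.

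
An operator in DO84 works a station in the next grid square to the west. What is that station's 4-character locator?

Longitude square 8; −1 → 7.
The latitude characters are unchanged.

DO74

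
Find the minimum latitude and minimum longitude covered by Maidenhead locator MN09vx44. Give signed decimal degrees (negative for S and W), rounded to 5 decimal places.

Field M=12, N=13: +12·20° lon, +13·10° lat → SW at lon 60°, lat 40°.
Square 0, 9: +0·2° lon, +9·1° lat → SW at lon 60°, lat 49°.
Subsquare v=21, x=23: +21·0.0833333° lon, +23·0.0416667° lat → SW at lon 61.75°, lat 49.9583°.
Extended square 4, 4: +4·0.00833333° lon, +4·0.00416667° lat → SW at lon 61.7833°, lat 49.975°.
latitude 49.97500, longitude 61.78333.

49.97500, 61.78333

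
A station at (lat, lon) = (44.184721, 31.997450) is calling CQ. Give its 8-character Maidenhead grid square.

Add 180° to longitude and 90° to latitude: 211.99745, 134.18472.
Field (20°×10°, letters A–R): 211.99745/20 → 10 → K, 134.18472/10 → 13 → N; chars KN.
Square (2°×1°, digits 0–9): 11.99745/2 → 5, 4.18472/1 → 4; chars 54.
Subsquare (5′×2.5′, letters a–x): 1.99745/0.0833333 → 23 → x, 0.18472/0.0416667 → 4 → e; chars xe.
Extended square (30″×15″, digits 0–9): 0.08078/0.00833333 → 9, 0.01805/0.00416667 → 4; chars 94.

KN54xe94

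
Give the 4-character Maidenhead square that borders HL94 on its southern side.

HL93

Latitude square 4; −1 → 3.
The longitude characters are unchanged.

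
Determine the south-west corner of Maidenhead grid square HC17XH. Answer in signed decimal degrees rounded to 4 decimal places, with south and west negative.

-62.7083, -36.0833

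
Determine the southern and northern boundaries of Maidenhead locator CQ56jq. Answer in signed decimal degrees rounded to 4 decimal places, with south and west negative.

76.6667, 76.7083

Field C=2, Q=16: +2·20° lon, +16·10° lat → SW at lon -140°, lat 70°.
Square 5, 6: +5·2° lon, +6·1° lat → SW at lon -130°, lat 76°.
Subsquare j=9, q=16: +9·0.0833333° lon, +16·0.0416667° lat → SW at lon -129.25°, lat 76.6667°.
Cell spans 0.0833333° lon × 0.0416667° lat.
south 76.6667, north 76.7083.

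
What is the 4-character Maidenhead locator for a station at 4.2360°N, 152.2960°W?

BJ34

Offset from 180°W / 90°S: lon 27.70°, lat 94.24°.
Field: 27.70/20 → 1 → B, 94.24/10 → 9 → J; chars BJ.
Square: 7.70/2 → 3, 4.24/1 → 4; chars 34.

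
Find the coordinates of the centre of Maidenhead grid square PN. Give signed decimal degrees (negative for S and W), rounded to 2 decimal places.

Field P=15, N=13: +15·20° lon, +13·10° lat → SW at lon 120°, lat 40°.
Cell spans 20° lon × 10° lat. Centre is SW corner plus half of each.
latitude 45.00, longitude 130.00.

45.00, 130.00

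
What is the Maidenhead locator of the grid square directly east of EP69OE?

EP69pe

Longitude subsquare o = 14; +1 → 15 = p.
The latitude characters are unchanged.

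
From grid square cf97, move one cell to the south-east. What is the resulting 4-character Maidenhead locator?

Longitude square 9; +1 → 10, wraps to 0, carry into field.
Longitude field C = 2; +1 → 3 = D.
Latitude square 7; −1 → 6.

DF06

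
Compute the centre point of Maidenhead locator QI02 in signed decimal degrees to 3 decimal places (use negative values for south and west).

-7.500, 141.000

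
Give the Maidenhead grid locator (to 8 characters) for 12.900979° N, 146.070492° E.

QK32av86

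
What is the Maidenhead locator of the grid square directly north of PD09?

Latitude square 9; +1 → 10, wraps to 0, carry into field.
Latitude field D = 3; +1 → 4 = E.
The longitude characters are unchanged.

PE00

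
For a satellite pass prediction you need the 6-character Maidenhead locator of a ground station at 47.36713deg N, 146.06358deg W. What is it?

BN67xi

Offset from 180°W / 90°S: lon 33.9364°, lat 137.3671°.
Field: 33.9364/20 → 1 → B, 137.3671/10 → 13 → N; chars BN.
Square: 13.9364/2 → 6, 7.3671/1 → 7; chars 67.
Subsquare: 1.9364/0.0833333 → 23 → x, 0.3671/0.0416667 → 8 → i; chars xi.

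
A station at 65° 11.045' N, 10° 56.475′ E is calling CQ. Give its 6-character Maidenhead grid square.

JP55le

Shift to the Maidenhead origin (180°W, 90°S): lon 190.9412, lat 155.1841.
Field: 190.9412/20 → 9 → J, 155.1841/10 → 15 → P; chars JP.
Square: 10.9412/2 → 5, 5.1841/1 → 5; chars 55.
Subsquare: 0.9412/0.0833333 → 11 → l, 0.1841/0.0416667 → 4 → e; chars le.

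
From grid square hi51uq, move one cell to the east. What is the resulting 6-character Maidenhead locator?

HI51vq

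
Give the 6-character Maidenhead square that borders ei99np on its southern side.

Latitude subsquare p = 15; −1 → 14 = o.
The longitude characters are unchanged.

EI99no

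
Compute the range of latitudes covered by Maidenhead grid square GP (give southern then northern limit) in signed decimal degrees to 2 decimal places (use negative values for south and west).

Field G=6, P=15: +6·20° lon, +15·10° lat → SW at lon -60°, lat 60°.
Cell spans 20° lon × 10° lat.
south 60.00, north 70.00.

60.00, 70.00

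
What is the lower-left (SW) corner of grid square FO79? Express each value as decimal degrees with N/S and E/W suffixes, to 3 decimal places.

Field F=5, O=14: +5·20° lon, +14·10° lat → SW at lon -80°, lat 50°.
Square 7, 9: +7·2° lon, +9·1° lat → SW at lon -66°, lat 59°.
latitude 59.000° N, longitude 66.000° W.

59.000° N, 66.000° W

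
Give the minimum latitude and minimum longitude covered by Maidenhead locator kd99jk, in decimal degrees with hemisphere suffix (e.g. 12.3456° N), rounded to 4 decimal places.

Field K=10, D=3: +10·20° lon, +3·10° lat → SW at lon 20°, lat -60°.
Square 9, 9: +9·2° lon, +9·1° lat → SW at lon 38°, lat -51°.
Subsquare j=9, k=10: +9·0.0833333° lon, +10·0.0416667° lat → SW at lon 38.75°, lat -50.5833°.
latitude 50.5833° S, longitude 38.7500° E.

50.5833° S, 38.7500° E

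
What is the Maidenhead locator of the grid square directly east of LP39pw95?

LP39qw05

Longitude extended square 9; +1 → 10, wraps to 0, carry into subsquare.
Longitude subsquare p = 15; +1 → 16 = q.
The latitude characters are unchanged.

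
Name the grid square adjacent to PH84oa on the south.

Latitude subsquare a = 0; −1 → -1, wraps to 23 = x, carry into square.
Latitude square 4; −1 → 3.
The longitude characters are unchanged.

PH83ox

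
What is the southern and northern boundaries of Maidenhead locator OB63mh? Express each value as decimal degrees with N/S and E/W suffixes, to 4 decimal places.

76.7083° S, 76.6667° S

Field O=14, B=1: +14·20° lon, +1·10° lat → SW at lon 100°, lat -80°.
Square 6, 3: +6·2° lon, +3·1° lat → SW at lon 112°, lat -77°.
Subsquare m=12, h=7: +12·0.0833333° lon, +7·0.0416667° lat → SW at lon 113°, lat -76.7083°.
Cell spans 0.0833333° lon × 0.0416667° lat.
south 76.7083° S, north 76.6667° S.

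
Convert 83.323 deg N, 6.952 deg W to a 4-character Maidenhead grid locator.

IR63

Offset from 180°W / 90°S: lon 173.05°, lat 173.32°.
Field: lon ⌊173.05/20⌋ = 8 → I; lat ⌊173.32/10⌋ = 17 → R.
Square: lon ⌊13.05/2⌋ = 6; lat ⌊3.32/1⌋ = 3.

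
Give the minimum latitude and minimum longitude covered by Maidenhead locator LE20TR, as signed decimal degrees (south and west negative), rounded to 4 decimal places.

Field L=11, E=4: +11·20° lon, +4·10° lat → SW at lon 40°, lat -50°.
Square 2, 0: +2·2° lon, +0·1° lat → SW at lon 44°, lat -50°.
Subsquare t=19, r=17: +19·0.0833333° lon, +17·0.0416667° lat → SW at lon 45.5833°, lat -49.2917°.
latitude -49.2917, longitude 45.5833.

-49.2917, 45.5833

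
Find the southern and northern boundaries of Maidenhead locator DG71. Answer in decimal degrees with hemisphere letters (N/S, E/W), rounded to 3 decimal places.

Field D=3, G=6: +3·20° lon, +6·10° lat → SW at lon -120°, lat -30°.
Square 7, 1: +7·2° lon, +1·1° lat → SW at lon -106°, lat -29°.
Cell spans 2° lon × 1° lat.
south 29.000° S, north 28.000° S.

29.000° S, 28.000° S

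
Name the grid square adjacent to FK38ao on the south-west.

Longitude subsquare a = 0; −1 → -1, wraps to 23 = x, carry into square.
Longitude square 3; −1 → 2.
Latitude subsquare o = 14; −1 → 13 = n.

FK28xn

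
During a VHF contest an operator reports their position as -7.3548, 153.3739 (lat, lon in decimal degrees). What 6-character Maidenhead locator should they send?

QI62qp

Shift to the Maidenhead origin (180°W, 90°S): lon 333.3739, lat 82.6452.
Field: lon ⌊333.3739/20⌋ = 16 → Q; lat ⌊82.6452/10⌋ = 8 → I.
Square: lon ⌊13.3739/2⌋ = 6; lat ⌊2.6452/1⌋ = 2.
Subsquare: lon ⌊1.3739/0.0833333⌋ = 16 → q; lat ⌊0.6452/0.0416667⌋ = 15 → p.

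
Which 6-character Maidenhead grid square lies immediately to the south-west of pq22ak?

Longitude subsquare a = 0; −1 → -1, wraps to 23 = x, carry into square.
Longitude square 2; −1 → 1.
Latitude subsquare k = 10; −1 → 9 = j.

PQ12xj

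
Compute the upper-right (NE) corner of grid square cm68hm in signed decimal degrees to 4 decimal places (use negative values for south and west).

Field C=2, M=12: +2·20° lon, +12·10° lat → SW at lon -140°, lat 30°.
Square 6, 8: +6·2° lon, +8·1° lat → SW at lon -128°, lat 38°.
Subsquare h=7, m=12: +7·0.0833333° lon, +12·0.0416667° lat → SW at lon -127.417°, lat 38.5°.
Cell spans 0.0833333° lon × 0.0416667° lat. NE corner is SW corner plus one full cell.
latitude 38.5417, longitude -127.3333.

38.5417, -127.3333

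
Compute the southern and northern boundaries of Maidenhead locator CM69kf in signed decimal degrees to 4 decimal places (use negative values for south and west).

Field C=2, M=12: +2·20° lon, +12·10° lat → SW at lon -140°, lat 30°.
Square 6, 9: +6·2° lon, +9·1° lat → SW at lon -128°, lat 39°.
Subsquare k=10, f=5: +10·0.0833333° lon, +5·0.0416667° lat → SW at lon -127.167°, lat 39.2083°.
Cell spans 0.0833333° lon × 0.0416667° lat.
south 39.2083, north 39.2500.

39.2083, 39.2500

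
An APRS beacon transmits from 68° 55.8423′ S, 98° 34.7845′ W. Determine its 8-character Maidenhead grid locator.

EC01rb06

Shift to the Maidenhead origin (180°W, 90°S): lon 81.42026, lat 21.06929.
Field: lon ⌊81.42026/20⌋ = 4 → E; lat ⌊21.06929/10⌋ = 2 → C.
Square: lon ⌊1.42026/2⌋ = 0; lat ⌊1.06929/1⌋ = 1.
Subsquare: lon ⌊1.42026/0.0833333⌋ = 17 → r; lat ⌊0.06929/0.0416667⌋ = 1 → b.
Extended square: lon ⌊0.00359/0.00833333⌋ = 0; lat ⌊0.02763/0.00416667⌋ = 6.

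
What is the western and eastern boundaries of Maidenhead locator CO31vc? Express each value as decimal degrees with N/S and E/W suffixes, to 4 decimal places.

132.2500° W, 132.1667° W

Field C=2, O=14: +2·20° lon, +14·10° lat → SW at lon -140°, lat 50°.
Square 3, 1: +3·2° lon, +1·1° lat → SW at lon -134°, lat 51°.
Subsquare v=21, c=2: +21·0.0833333° lon, +2·0.0416667° lat → SW at lon -132.25°, lat 51.0833°.
Cell spans 0.0833333° lon × 0.0416667° lat.
west 132.2500° W, east 132.1667° W.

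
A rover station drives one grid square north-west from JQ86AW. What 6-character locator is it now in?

Longitude subsquare a = 0; −1 → -1, wraps to 23 = x, carry into square.
Longitude square 8; −1 → 7.
Latitude subsquare w = 22; +1 → 23 = x.

JQ76xx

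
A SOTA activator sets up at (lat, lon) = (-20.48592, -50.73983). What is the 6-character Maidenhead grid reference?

GG49pm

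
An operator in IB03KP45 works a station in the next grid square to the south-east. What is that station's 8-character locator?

Longitude extended square 4; +1 → 5.
Latitude extended square 5; −1 → 4.

IB03kp54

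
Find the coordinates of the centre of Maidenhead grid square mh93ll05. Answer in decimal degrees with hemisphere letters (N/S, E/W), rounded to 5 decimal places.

16.51875° S, 78.92083° E

Field M=12, H=7: +12·20° lon, +7·10° lat → SW at lon 60°, lat -20°.
Square 9, 3: +9·2° lon, +3·1° lat → SW at lon 78°, lat -17°.
Subsquare l=11, l=11: +11·0.0833333° lon, +11·0.0416667° lat → SW at lon 78.9167°, lat -16.5417°.
Extended square 0, 5: +0·0.00833333° lon, +5·0.00416667° lat → SW at lon 78.9167°, lat -16.5208°.
Cell spans 0.00833333° lon × 0.00416667° lat. Centre is SW corner plus half of each.
latitude 16.51875° S, longitude 78.92083° E.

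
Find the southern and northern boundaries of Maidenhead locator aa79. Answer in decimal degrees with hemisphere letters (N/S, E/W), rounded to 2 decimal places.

81.00° S, 80.00° S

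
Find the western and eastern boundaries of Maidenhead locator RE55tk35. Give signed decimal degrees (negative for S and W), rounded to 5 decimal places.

171.60833, 171.61667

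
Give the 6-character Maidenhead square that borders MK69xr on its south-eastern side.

MK79aq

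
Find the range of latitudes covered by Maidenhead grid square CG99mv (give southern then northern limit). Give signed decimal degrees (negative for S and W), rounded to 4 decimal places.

Field C=2, G=6: +2·20° lon, +6·10° lat → SW at lon -140°, lat -30°.
Square 9, 9: +9·2° lon, +9·1° lat → SW at lon -122°, lat -21°.
Subsquare m=12, v=21: +12·0.0833333° lon, +21·0.0416667° lat → SW at lon -121°, lat -20.125°.
Cell spans 0.0833333° lon × 0.0416667° lat.
south -20.1250, north -20.0833.

-20.1250, -20.0833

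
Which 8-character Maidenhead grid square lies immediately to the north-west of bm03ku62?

BM03ku53

Longitude extended square 6; −1 → 5.
Latitude extended square 2; +1 → 3.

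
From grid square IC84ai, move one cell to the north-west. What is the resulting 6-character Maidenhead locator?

Longitude subsquare a = 0; −1 → -1, wraps to 23 = x, carry into square.
Longitude square 8; −1 → 7.
Latitude subsquare i = 8; +1 → 9 = j.

IC74xj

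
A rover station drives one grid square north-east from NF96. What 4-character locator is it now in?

Longitude square 9; +1 → 10, wraps to 0, carry into field.
Longitude field N = 13; +1 → 14 = O.
Latitude square 6; +1 → 7.

OF07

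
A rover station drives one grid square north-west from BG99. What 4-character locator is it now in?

Longitude square 9; −1 → 8.
Latitude square 9; +1 → 10, wraps to 0, carry into field.
Latitude field G = 6; +1 → 7 = H.

BH80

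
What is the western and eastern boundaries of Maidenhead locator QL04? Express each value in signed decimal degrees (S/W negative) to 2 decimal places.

Field Q=16, L=11: +16·20° lon, +11·10° lat → SW at lon 140°, lat 20°.
Square 0, 4: +0·2° lon, +4·1° lat → SW at lon 140°, lat 24°.
Cell spans 2° lon × 1° lat.
west 140.00, east 142.00.

140.00, 142.00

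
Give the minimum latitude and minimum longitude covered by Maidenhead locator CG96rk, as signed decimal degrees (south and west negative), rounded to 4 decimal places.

Field C=2, G=6: +2·20° lon, +6·10° lat → SW at lon -140°, lat -30°.
Square 9, 6: +9·2° lon, +6·1° lat → SW at lon -122°, lat -24°.
Subsquare r=17, k=10: +17·0.0833333° lon, +10·0.0416667° lat → SW at lon -120.583°, lat -23.5833°.
latitude -23.5833, longitude -120.5833.

-23.5833, -120.5833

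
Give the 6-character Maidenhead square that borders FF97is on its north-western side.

Longitude subsquare i = 8; −1 → 7 = h.
Latitude subsquare s = 18; +1 → 19 = t.

FF97ht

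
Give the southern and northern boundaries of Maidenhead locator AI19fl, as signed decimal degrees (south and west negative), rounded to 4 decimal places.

Field A=0, I=8: +0·20° lon, +8·10° lat → SW at lon -180°, lat -10°.
Square 1, 9: +1·2° lon, +9·1° lat → SW at lon -178°, lat -1°.
Subsquare f=5, l=11: +5·0.0833333° lon, +11·0.0416667° lat → SW at lon -177.583°, lat -0.541667°.
Cell spans 0.0833333° lon × 0.0416667° lat.
south -0.5417, north -0.5000.

-0.5417, -0.5000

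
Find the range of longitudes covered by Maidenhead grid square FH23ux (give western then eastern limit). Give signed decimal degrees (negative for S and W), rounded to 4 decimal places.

-74.3333, -74.2500

Field F=5, H=7: +5·20° lon, +7·10° lat → SW at lon -80°, lat -20°.
Square 2, 3: +2·2° lon, +3·1° lat → SW at lon -76°, lat -17°.
Subsquare u=20, x=23: +20·0.0833333° lon, +23·0.0416667° lat → SW at lon -74.3333°, lat -16.0417°.
Cell spans 0.0833333° lon × 0.0416667° lat.
west -74.3333, east -74.2500.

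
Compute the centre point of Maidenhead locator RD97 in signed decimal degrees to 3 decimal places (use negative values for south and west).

-52.500, 179.000

Field R=17, D=3: +17·20° lon, +3·10° lat → SW at lon 160°, lat -60°.
Square 9, 7: +9·2° lon, +7·1° lat → SW at lon 178°, lat -53°.
Cell spans 2° lon × 1° lat. Centre is SW corner plus half of each.
latitude -52.500, longitude 179.000.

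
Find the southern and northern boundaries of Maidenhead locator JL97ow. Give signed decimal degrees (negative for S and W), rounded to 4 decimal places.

27.9167, 27.9583

Field J=9, L=11: +9·20° lon, +11·10° lat → SW at lon 0°, lat 20°.
Square 9, 7: +9·2° lon, +7·1° lat → SW at lon 18°, lat 27°.
Subsquare o=14, w=22: +14·0.0833333° lon, +22·0.0416667° lat → SW at lon 19.1667°, lat 27.9167°.
Cell spans 0.0833333° lon × 0.0416667° lat.
south 27.9167, north 27.9583.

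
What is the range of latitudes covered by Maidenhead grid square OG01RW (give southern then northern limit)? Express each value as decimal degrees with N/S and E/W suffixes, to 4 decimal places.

Field O=14, G=6: +14·20° lon, +6·10° lat → SW at lon 100°, lat -30°.
Square 0, 1: +0·2° lon, +1·1° lat → SW at lon 100°, lat -29°.
Subsquare r=17, w=22: +17·0.0833333° lon, +22·0.0416667° lat → SW at lon 101.417°, lat -28.0833°.
Cell spans 0.0833333° lon × 0.0416667° lat.
south 28.0833° S, north 28.0417° S.

28.0833° S, 28.0417° S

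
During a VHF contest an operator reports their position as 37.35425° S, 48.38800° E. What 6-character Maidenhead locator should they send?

Offset from 180°W / 90°S: lon 228.3880°, lat 52.6457°.
Field: 228.3880/20 → 11 → L, 52.6457/10 → 5 → F; chars LF.
Square: 8.3880/2 → 4, 2.6457/1 → 2; chars 42.
Subsquare: 0.3880/0.0833333 → 4 → e, 0.6457/0.0416667 → 15 → p; chars ep.

LF42ep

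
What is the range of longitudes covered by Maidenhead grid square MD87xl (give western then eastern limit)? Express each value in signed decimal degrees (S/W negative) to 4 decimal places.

Field M=12, D=3: +12·20° lon, +3·10° lat → SW at lon 60°, lat -60°.
Square 8, 7: +8·2° lon, +7·1° lat → SW at lon 76°, lat -53°.
Subsquare x=23, l=11: +23·0.0833333° lon, +11·0.0416667° lat → SW at lon 77.9167°, lat -52.5417°.
Cell spans 0.0833333° lon × 0.0416667° lat.
west 77.9167, east 78.0000.

77.9167, 78.0000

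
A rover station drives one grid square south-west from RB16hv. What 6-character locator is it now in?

RB16gu

Longitude subsquare h = 7; −1 → 6 = g.
Latitude subsquare v = 21; −1 → 20 = u.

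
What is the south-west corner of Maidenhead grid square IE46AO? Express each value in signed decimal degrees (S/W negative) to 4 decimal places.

Field I=8, E=4: +8·20° lon, +4·10° lat → SW at lon -20°, lat -50°.
Square 4, 6: +4·2° lon, +6·1° lat → SW at lon -12°, lat -44°.
Subsquare a=0, o=14: +0·0.0833333° lon, +14·0.0416667° lat → SW at lon -12°, lat -43.4167°.
latitude -43.4167, longitude -12.0000.

-43.4167, -12.0000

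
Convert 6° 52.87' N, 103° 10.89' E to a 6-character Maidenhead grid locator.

Offset from 180°W / 90°S: lon 283.1815°, lat 96.8812°.
Field: 283.1815/20 → 14 → O, 96.8812/10 → 9 → J; chars OJ.
Square: 3.1815/2 → 1, 6.8812/1 → 6; chars 16.
Subsquare: 1.1815/0.0833333 → 14 → o, 0.8812/0.0416667 → 21 → v; chars ov.

OJ16ov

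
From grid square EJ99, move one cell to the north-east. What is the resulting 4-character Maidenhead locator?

FK00

Longitude square 9; +1 → 10, wraps to 0, carry into field.
Longitude field E = 4; +1 → 5 = F.
Latitude square 9; +1 → 10, wraps to 0, carry into field.
Latitude field J = 9; +1 → 10 = K.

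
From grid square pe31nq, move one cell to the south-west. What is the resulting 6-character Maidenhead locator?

Longitude subsquare n = 13; −1 → 12 = m.
Latitude subsquare q = 16; −1 → 15 = p.

PE31mp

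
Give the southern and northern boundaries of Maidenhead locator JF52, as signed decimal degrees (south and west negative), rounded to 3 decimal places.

Field J=9, F=5: +9·20° lon, +5·10° lat → SW at lon 0°, lat -40°.
Square 5, 2: +5·2° lon, +2·1° lat → SW at lon 10°, lat -38°.
Cell spans 2° lon × 1° lat.
south -38.000, north -37.000.

-38.000, -37.000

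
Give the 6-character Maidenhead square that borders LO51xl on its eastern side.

Longitude subsquare x = 23; +1 → 24, wraps to 0 = a, carry into square.
Longitude square 5; +1 → 6.
The latitude characters are unchanged.

LO61al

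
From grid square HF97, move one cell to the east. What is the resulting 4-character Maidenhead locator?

IF07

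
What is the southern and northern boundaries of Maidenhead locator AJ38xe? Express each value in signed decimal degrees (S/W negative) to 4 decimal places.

8.1667, 8.2083

Field A=0, J=9: +0·20° lon, +9·10° lat → SW at lon -180°, lat 0°.
Square 3, 8: +3·2° lon, +8·1° lat → SW at lon -174°, lat 8°.
Subsquare x=23, e=4: +23·0.0833333° lon, +4·0.0416667° lat → SW at lon -172.083°, lat 8.16667°.
Cell spans 0.0833333° lon × 0.0416667° lat.
south 8.1667, north 8.2083.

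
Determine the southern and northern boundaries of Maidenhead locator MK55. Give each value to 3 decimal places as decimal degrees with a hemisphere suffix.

15.000° N, 16.000° N

Field M=12, K=10: +12·20° lon, +10·10° lat → SW at lon 60°, lat 10°.
Square 5, 5: +5·2° lon, +5·1° lat → SW at lon 70°, lat 15°.
Cell spans 2° lon × 1° lat.
south 15.000° N, north 16.000° N.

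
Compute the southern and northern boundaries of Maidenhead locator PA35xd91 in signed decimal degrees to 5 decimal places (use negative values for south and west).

Field P=15, A=0: +15·20° lon, +0·10° lat → SW at lon 120°, lat -90°.
Square 3, 5: +3·2° lon, +5·1° lat → SW at lon 126°, lat -85°.
Subsquare x=23, d=3: +23·0.0833333° lon, +3·0.0416667° lat → SW at lon 127.917°, lat -84.875°.
Extended square 9, 1: +9·0.00833333° lon, +1·0.00416667° lat → SW at lon 127.992°, lat -84.8708°.
Cell spans 0.00833333° lon × 0.00416667° lat.
south -84.87083, north -84.86667.

-84.87083, -84.86667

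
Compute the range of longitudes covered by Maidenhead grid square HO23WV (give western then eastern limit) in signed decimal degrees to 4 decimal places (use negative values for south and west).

-34.1667, -34.0833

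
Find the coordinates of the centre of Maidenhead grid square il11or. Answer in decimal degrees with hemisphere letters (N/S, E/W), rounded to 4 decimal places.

Field I=8, L=11: +8·20° lon, +11·10° lat → SW at lon -20°, lat 20°.
Square 1, 1: +1·2° lon, +1·1° lat → SW at lon -18°, lat 21°.
Subsquare o=14, r=17: +14·0.0833333° lon, +17·0.0416667° lat → SW at lon -16.8333°, lat 21.7083°.
Cell spans 0.0833333° lon × 0.0416667° lat. Centre is SW corner plus half of each.
latitude 21.7292° N, longitude 16.7917° W.

21.7292° N, 16.7917° W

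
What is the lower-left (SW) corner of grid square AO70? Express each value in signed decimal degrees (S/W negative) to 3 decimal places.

50.000, -166.000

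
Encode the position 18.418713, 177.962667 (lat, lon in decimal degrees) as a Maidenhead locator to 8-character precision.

RK88xk50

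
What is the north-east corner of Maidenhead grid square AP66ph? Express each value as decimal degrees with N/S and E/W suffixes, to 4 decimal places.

66.3333° N, 166.6667° W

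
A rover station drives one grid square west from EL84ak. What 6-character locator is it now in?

EL74xk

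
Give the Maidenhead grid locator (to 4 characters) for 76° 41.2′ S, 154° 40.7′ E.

QB73

Offset from 180°W / 90°S: lon 334.68°, lat 13.31°.
Field: 334.68/20 → 16 → Q, 13.31/10 → 1 → B; chars QB.
Square: 14.68/2 → 7, 3.31/1 → 3; chars 73.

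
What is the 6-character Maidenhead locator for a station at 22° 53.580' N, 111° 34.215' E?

Offset from 180°W / 90°S: lon 291.5702°, lat 112.8930°.
Field: lon ⌊291.5702/20⌋ = 14 → O; lat ⌊112.8930/10⌋ = 11 → L.
Square: lon ⌊11.5702/2⌋ = 5; lat ⌊2.8930/1⌋ = 2.
Subsquare: lon ⌊1.5702/0.0833333⌋ = 18 → s; lat ⌊0.8930/0.0416667⌋ = 21 → v.

OL52sv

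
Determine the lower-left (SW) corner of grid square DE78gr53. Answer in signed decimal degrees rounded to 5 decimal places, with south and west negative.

Field D=3, E=4: +3·20° lon, +4·10° lat → SW at lon -120°, lat -50°.
Square 7, 8: +7·2° lon, +8·1° lat → SW at lon -106°, lat -42°.
Subsquare g=6, r=17: +6·0.0833333° lon, +17·0.0416667° lat → SW at lon -105.5°, lat -41.2917°.
Extended square 5, 3: +5·0.00833333° lon, +3·0.00416667° lat → SW at lon -105.458°, lat -41.2792°.
latitude -41.27917, longitude -105.45833.

-41.27917, -105.45833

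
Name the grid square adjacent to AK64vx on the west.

AK64ux

Longitude subsquare v = 21; −1 → 20 = u.
The latitude characters are unchanged.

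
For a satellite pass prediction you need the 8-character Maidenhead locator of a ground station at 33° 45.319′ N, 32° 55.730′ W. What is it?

Add 180° to longitude and 90° to latitude: 147.07117, 123.75532.
Field: 147.07117/20 → 7 → H, 123.75532/10 → 12 → M; chars HM.
Square: 7.07117/2 → 3, 3.75532/1 → 3; chars 33.
Subsquare: 1.07117/0.0833333 → 12 → m, 0.75532/0.0416667 → 18 → s; chars ms.
Extended square: 0.07117/0.00833333 → 8, 0.00532/0.00416667 → 1; chars 81.

HM33ms81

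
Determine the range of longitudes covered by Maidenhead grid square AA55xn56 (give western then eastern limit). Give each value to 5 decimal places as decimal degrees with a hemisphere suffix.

168.04167° W, 168.03333° W

Field A=0, A=0: +0·20° lon, +0·10° lat → SW at lon -180°, lat -90°.
Square 5, 5: +5·2° lon, +5·1° lat → SW at lon -170°, lat -85°.
Subsquare x=23, n=13: +23·0.0833333° lon, +13·0.0416667° lat → SW at lon -168.083°, lat -84.4583°.
Extended square 5, 6: +5·0.00833333° lon, +6·0.00416667° lat → SW at lon -168.042°, lat -84.4333°.
Cell spans 0.00833333° lon × 0.00416667° lat.
west 168.04167° W, east 168.03333° W.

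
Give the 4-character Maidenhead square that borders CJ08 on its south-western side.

Longitude square 0; −1 → -1, wraps to 9, carry into field.
Longitude field C = 2; −1 → 1 = B.
Latitude square 8; −1 → 7.

BJ97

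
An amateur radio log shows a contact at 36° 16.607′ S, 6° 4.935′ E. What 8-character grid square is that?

Add 180° to longitude and 90° to latitude: 186.08225, 53.72322.
Field (20°×10°, letters A–R): 186.08225/20 → 9 → J, 53.72322/10 → 5 → F; chars JF.
Square (2°×1°, digits 0–9): 6.08225/2 → 3, 3.72322/1 → 3; chars 33.
Subsquare (5′×2.5′, letters a–x): 0.08225/0.0833333 → 0 → a, 0.72322/0.0416667 → 17 → r; chars ar.
Extended square (30″×15″, digits 0–9): 0.08225/0.00833333 → 9, 0.01488/0.00416667 → 3; chars 93.

JF33ar93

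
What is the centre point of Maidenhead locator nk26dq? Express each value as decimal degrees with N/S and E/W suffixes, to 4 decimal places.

16.6875° N, 84.2917° E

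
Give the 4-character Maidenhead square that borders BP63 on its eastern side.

Longitude square 6; +1 → 7.
The latitude characters are unchanged.

BP73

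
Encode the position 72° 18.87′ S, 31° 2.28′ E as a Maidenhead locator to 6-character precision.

KB57mq

Shift to the Maidenhead origin (180°W, 90°S): lon 211.0380, lat 17.6855.
Field: lon ⌊211.0380/20⌋ = 10 → K; lat ⌊17.6855/10⌋ = 1 → B.
Square: lon ⌊11.0380/2⌋ = 5; lat ⌊7.6855/1⌋ = 7.
Subsquare: lon ⌊1.0380/0.0833333⌋ = 12 → m; lat ⌊0.6855/0.0416667⌋ = 16 → q.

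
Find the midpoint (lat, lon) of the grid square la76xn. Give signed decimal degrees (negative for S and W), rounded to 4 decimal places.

-83.4375, 55.9583

Field L=11, A=0: +11·20° lon, +0·10° lat → SW at lon 40°, lat -90°.
Square 7, 6: +7·2° lon, +6·1° lat → SW at lon 54°, lat -84°.
Subsquare x=23, n=13: +23·0.0833333° lon, +13·0.0416667° lat → SW at lon 55.9167°, lat -83.4583°.
Cell spans 0.0833333° lon × 0.0416667° lat. Centre is SW corner plus half of each.
latitude -83.4375, longitude 55.9583.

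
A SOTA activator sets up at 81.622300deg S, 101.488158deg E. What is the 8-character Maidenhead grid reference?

Offset from 180°W / 90°S: lon 281.48816°, lat 8.37770°.
Field: lon ⌊281.48816/20⌋ = 14 → O; lat ⌊8.37770/10⌋ = 0 → A.
Square: lon ⌊1.48816/2⌋ = 0; lat ⌊8.37770/1⌋ = 8.
Subsquare: lon ⌊1.48816/0.0833333⌋ = 17 → r; lat ⌊0.37770/0.0416667⌋ = 9 → j.
Extended square: lon ⌊0.07149/0.00833333⌋ = 8; lat ⌊0.00270/0.00416667⌋ = 0.

OA08rj80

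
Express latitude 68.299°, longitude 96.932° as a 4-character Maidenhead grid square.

NP88

Shift to the Maidenhead origin (180°W, 90°S): lon 276.93, lat 158.30.
Field: lon ⌊276.93/20⌋ = 13 → N; lat ⌊158.30/10⌋ = 15 → P.
Square: lon ⌊16.93/2⌋ = 8; lat ⌊8.30/1⌋ = 8.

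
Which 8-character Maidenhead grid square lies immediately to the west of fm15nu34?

FM15nu24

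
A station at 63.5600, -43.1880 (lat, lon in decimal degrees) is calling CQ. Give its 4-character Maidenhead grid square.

Offset from 180°W / 90°S: lon 136.81°, lat 153.56°.
Field (20°×10°, letters A–R): lon ⌊136.81/20⌋ = 6 → G; lat ⌊153.56/10⌋ = 15 → P.
Square (2°×1°, digits 0–9): lon ⌊16.81/2⌋ = 8; lat ⌊3.56/1⌋ = 3.

GP83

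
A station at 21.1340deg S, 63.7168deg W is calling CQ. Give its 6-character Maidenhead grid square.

Shift to the Maidenhead origin (180°W, 90°S): lon 116.2832, lat 68.8660.
Field: 116.2832/20 → 5 → F, 68.8660/10 → 6 → G; chars FG.
Square: 16.2832/2 → 8, 8.8660/1 → 8; chars 88.
Subsquare: 0.2832/0.0833333 → 3 → d, 0.8660/0.0416667 → 20 → u; chars du.

FG88du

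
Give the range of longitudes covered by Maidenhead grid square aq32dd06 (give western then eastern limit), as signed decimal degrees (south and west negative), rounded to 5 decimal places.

Field A=0, Q=16: +0·20° lon, +16·10° lat → SW at lon -180°, lat 70°.
Square 3, 2: +3·2° lon, +2·1° lat → SW at lon -174°, lat 72°.
Subsquare d=3, d=3: +3·0.0833333° lon, +3·0.0416667° lat → SW at lon -173.75°, lat 72.125°.
Extended square 0, 6: +0·0.00833333° lon, +6·0.00416667° lat → SW at lon -173.75°, lat 72.15°.
Cell spans 0.00833333° lon × 0.00416667° lat.
west -173.75000, east -173.74167.

-173.75000, -173.74167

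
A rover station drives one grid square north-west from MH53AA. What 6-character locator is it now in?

MH43xb

Longitude subsquare a = 0; −1 → -1, wraps to 23 = x, carry into square.
Longitude square 5; −1 → 4.
Latitude subsquare a = 0; +1 → 1 = b.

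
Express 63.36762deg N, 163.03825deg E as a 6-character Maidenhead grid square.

RP13mi

Shift to the Maidenhead origin (180°W, 90°S): lon 343.0383, lat 153.3676.
Field: lon ⌊343.0383/20⌋ = 17 → R; lat ⌊153.3676/10⌋ = 15 → P.
Square: lon ⌊3.0383/2⌋ = 1; lat ⌊3.3676/1⌋ = 3.
Subsquare: lon ⌊1.0383/0.0833333⌋ = 12 → m; lat ⌊0.3676/0.0416667⌋ = 8 → i.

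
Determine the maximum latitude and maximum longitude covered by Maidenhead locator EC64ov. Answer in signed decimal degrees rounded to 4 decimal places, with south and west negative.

-65.0833, -86.7500

Field E=4, C=2: +4·20° lon, +2·10° lat → SW at lon -100°, lat -70°.
Square 6, 4: +6·2° lon, +4·1° lat → SW at lon -88°, lat -66°.
Subsquare o=14, v=21: +14·0.0833333° lon, +21·0.0416667° lat → SW at lon -86.8333°, lat -65.125°.
Cell spans 0.0833333° lon × 0.0416667° lat. NE corner is SW corner plus one full cell.
latitude -65.0833, longitude -86.7500.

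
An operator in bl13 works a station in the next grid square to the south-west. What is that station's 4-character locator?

BL02

Longitude square 1; −1 → 0.
Latitude square 3; −1 → 2.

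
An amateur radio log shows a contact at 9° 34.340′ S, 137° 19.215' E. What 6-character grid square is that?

PI80pk

Offset from 180°W / 90°S: lon 317.3202°, lat 80.4277°.
Field: 317.3202/20 → 15 → P, 80.4277/10 → 8 → I; chars PI.
Square: 17.3202/2 → 8, 0.4277/1 → 0; chars 80.
Subsquare: 1.3202/0.0833333 → 15 → p, 0.4277/0.0416667 → 10 → k; chars pk.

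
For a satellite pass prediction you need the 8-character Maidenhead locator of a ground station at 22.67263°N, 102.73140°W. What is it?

Add 180° to longitude and 90° to latitude: 77.26860, 112.67263.
Field: lon ⌊77.26860/20⌋ = 3 → D; lat ⌊112.67263/10⌋ = 11 → L.
Square: lon ⌊17.26860/2⌋ = 8; lat ⌊2.67263/1⌋ = 2.
Subsquare: lon ⌊1.26860/0.0833333⌋ = 15 → p; lat ⌊0.67263/0.0416667⌋ = 16 → q.
Extended square: lon ⌊0.01860/0.00833333⌋ = 2; lat ⌊0.00596/0.00416667⌋ = 1.

DL82pq21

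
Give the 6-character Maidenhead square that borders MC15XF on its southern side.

Latitude subsquare f = 5; −1 → 4 = e.
The longitude characters are unchanged.

MC15xe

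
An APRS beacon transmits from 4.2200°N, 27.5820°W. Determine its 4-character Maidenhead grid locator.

Shift to the Maidenhead origin (180°W, 90°S): lon 152.42, lat 94.22.
Field: 152.42/20 → 7 → H, 94.22/10 → 9 → J; chars HJ.
Square: 12.42/2 → 6, 4.22/1 → 4; chars 64.

HJ64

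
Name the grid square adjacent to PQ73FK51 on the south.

Latitude extended square 1; −1 → 0.
The longitude characters are unchanged.

PQ73fk50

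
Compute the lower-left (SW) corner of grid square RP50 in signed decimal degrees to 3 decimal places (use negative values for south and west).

60.000, 170.000

Field R=17, P=15: +17·20° lon, +15·10° lat → SW at lon 160°, lat 60°.
Square 5, 0: +5·2° lon, +0·1° lat → SW at lon 170°, lat 60°.
latitude 60.000, longitude 170.000.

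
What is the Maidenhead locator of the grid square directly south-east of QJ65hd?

QJ65ic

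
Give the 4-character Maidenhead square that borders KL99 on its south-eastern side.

LL08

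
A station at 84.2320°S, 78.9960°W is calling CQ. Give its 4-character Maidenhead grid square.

FA05

Offset from 180°W / 90°S: lon 101.00°, lat 5.77°.
Field: 101.00/20 → 5 → F, 5.77/10 → 0 → A; chars FA.
Square: 1.00/2 → 0, 5.77/1 → 5; chars 05.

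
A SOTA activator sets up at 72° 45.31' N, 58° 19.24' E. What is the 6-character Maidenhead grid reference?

Shift to the Maidenhead origin (180°W, 90°S): lon 238.3207, lat 162.7552.
Field (20°×10°, letters A–R): lon ⌊238.3207/20⌋ = 11 → L; lat ⌊162.7552/10⌋ = 16 → Q.
Square (2°×1°, digits 0–9): lon ⌊18.3207/2⌋ = 9; lat ⌊2.7552/1⌋ = 2.
Subsquare (5′×2.5′, letters a–x): lon ⌊0.3207/0.0833333⌋ = 3 → d; lat ⌊0.7552/0.0416667⌋ = 18 → s.

LQ92ds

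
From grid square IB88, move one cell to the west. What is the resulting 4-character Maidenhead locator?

Longitude square 8; −1 → 7.
The latitude characters are unchanged.

IB78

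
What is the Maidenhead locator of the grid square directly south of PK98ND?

PK98nc

Latitude subsquare d = 3; −1 → 2 = c.
The longitude characters are unchanged.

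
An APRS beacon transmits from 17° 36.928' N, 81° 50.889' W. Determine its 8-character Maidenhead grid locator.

Shift to the Maidenhead origin (180°W, 90°S): lon 98.15185, lat 107.61547.
Field: lon ⌊98.15185/20⌋ = 4 → E; lat ⌊107.61547/10⌋ = 10 → K.
Square: lon ⌊18.15185/2⌋ = 9; lat ⌊7.61547/1⌋ = 7.
Subsquare: lon ⌊0.15185/0.0833333⌋ = 1 → b; lat ⌊0.61547/0.0416667⌋ = 14 → o.
Extended square: lon ⌊0.06852/0.00833333⌋ = 8; lat ⌊0.03213/0.00416667⌋ = 7.

EK97bo87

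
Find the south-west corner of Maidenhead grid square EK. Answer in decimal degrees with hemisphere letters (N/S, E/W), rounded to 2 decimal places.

Field E=4, K=10: +4·20° lon, +10·10° lat → SW at lon -100°, lat 10°.
latitude 10.00° N, longitude 100.00° W.

10.00° N, 100.00° W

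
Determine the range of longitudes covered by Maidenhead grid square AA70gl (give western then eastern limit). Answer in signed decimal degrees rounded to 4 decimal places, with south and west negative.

Field A=0, A=0: +0·20° lon, +0·10° lat → SW at lon -180°, lat -90°.
Square 7, 0: +7·2° lon, +0·1° lat → SW at lon -166°, lat -90°.
Subsquare g=6, l=11: +6·0.0833333° lon, +11·0.0416667° lat → SW at lon -165.5°, lat -89.5417°.
Cell spans 0.0833333° lon × 0.0416667° lat.
west -165.5000, east -165.4167.

-165.5000, -165.4167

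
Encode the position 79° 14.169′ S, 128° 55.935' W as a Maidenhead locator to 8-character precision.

CB50ms83

Offset from 180°W / 90°S: lon 51.06775°, lat 10.76385°.
Field: 51.06775/20 → 2 → C, 10.76385/10 → 1 → B; chars CB.
Square: 11.06775/2 → 5, 0.76385/1 → 0; chars 50.
Subsquare: 1.06775/0.0833333 → 12 → m, 0.76385/0.0416667 → 18 → s; chars ms.
Extended square: 0.06775/0.00833333 → 8, 0.01385/0.00416667 → 3; chars 83.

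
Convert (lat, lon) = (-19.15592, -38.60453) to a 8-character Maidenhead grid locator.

Offset from 180°W / 90°S: lon 141.39547°, lat 70.84408°.
Field (20°×10°, letters A–R): lon ⌊141.39547/20⌋ = 7 → H; lat ⌊70.84408/10⌋ = 7 → H.
Square (2°×1°, digits 0–9): lon ⌊1.39547/2⌋ = 0; lat ⌊0.84408/1⌋ = 0.
Subsquare (5′×2.5′, letters a–x): lon ⌊1.39547/0.0833333⌋ = 16 → q; lat ⌊0.84408/0.0416667⌋ = 20 → u.
Extended square (30″×15″, digits 0–9): lon ⌊0.06214/0.00833333⌋ = 7; lat ⌊0.01075/0.00416667⌋ = 2.

HH00qu72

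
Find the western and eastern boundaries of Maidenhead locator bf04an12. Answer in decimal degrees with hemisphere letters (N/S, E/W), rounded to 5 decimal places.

159.99167° W, 159.98333° W

Field B=1, F=5: +1·20° lon, +5·10° lat → SW at lon -160°, lat -40°.
Square 0, 4: +0·2° lon, +4·1° lat → SW at lon -160°, lat -36°.
Subsquare a=0, n=13: +0·0.0833333° lon, +13·0.0416667° lat → SW at lon -160°, lat -35.4583°.
Extended square 1, 2: +1·0.00833333° lon, +2·0.00416667° lat → SW at lon -159.992°, lat -35.45°.
Cell spans 0.00833333° lon × 0.00416667° lat.
west 159.99167° W, east 159.98333° W.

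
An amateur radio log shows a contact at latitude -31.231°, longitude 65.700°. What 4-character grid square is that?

MF28

Offset from 180°W / 90°S: lon 245.70°, lat 58.77°.
Field: lon ⌊245.70/20⌋ = 12 → M; lat ⌊58.77/10⌋ = 5 → F.
Square: lon ⌊5.70/2⌋ = 2; lat ⌊8.77/1⌋ = 8.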